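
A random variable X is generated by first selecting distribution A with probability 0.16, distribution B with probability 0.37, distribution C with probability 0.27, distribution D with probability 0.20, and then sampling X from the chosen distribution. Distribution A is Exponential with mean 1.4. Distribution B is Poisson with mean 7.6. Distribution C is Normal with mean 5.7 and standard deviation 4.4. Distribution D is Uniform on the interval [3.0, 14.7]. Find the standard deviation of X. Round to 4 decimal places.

4.0616

Per component, A: μ=1.4, E[X²]=3.92; B: μ=7.6, E[X²]=65.36; C: μ=5.7, E[X²]=51.85; D: μ=8.85, E[X²]=89.73.
E[X] = 0.16·1.4 + 0.37·7.6 + 0.27·5.7 + 0.2·8.85 = 6.345.
E[X²] = 0.16·3.92 + 0.37·65.36 + 0.27·51.85 + 0.2·89.73 = 56.7559.
Var(X) = E[X²] − (E[X])² = 56.7559 − 40.259 = 16.4969.
SD(X) = √16.4969 = 4.06163.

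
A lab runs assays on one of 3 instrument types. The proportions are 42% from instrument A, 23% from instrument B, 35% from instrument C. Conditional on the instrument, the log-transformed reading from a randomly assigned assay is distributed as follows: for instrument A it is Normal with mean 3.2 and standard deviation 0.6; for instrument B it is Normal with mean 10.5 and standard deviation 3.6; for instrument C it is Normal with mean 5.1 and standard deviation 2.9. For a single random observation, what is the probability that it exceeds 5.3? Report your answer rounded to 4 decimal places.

0.3784

Conditional on each instrument, P(X > 5.3): A: 0.000232629; B: 0.925693; C: 0.472509.
By total probability, P(X > 5.3) = 0.42·0.000232629 + 0.23·0.925693 + 0.35·0.472509 = 0.378385.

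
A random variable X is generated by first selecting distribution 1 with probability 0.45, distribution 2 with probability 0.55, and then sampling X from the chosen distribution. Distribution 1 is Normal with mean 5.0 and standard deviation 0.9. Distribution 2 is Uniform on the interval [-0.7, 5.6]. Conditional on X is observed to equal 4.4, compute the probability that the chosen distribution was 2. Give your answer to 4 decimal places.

0.3534

Likelihoods f(4.4 | ·): 1: 0.354942; 2: 0.15873.
Posterior ∝ prior × likelihood. Numerator for 2: 0.55·0.15873 = 0.0873016.
Normalizing constant: 0.45·0.354942 + 0.55·0.15873 = 0.247026.
P(2 | observation) = 0.0873016 / 0.247026 = 0.353411.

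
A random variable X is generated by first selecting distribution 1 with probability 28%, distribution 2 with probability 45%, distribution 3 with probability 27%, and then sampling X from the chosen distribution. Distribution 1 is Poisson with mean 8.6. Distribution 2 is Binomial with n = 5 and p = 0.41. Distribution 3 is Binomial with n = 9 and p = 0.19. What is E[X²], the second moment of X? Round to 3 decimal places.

For each component E[X²] = Var + (mean)², giving 1: 82.56; 2: 5.412; 3: 4.3092.
Overall E[X²] = 0.28·82.56 + 0.45·5.412 + 0.27·4.3092 = 26.7157.

26.716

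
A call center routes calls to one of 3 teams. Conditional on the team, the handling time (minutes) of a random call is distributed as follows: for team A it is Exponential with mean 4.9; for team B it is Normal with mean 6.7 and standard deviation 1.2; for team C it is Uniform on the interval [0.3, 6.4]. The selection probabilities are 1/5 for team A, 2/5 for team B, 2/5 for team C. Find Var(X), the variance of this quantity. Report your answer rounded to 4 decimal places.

Per component, A: μ=4.9, E[X²]=48.02; B: μ=6.7, E[X²]=46.33; C: μ=3.35, E[X²]=14.3233.
E[X] = 0.2·4.9 + 0.4·6.7 + 0.4·3.35 = 5.
E[X²] = 0.2·48.02 + 0.4·46.33 + 0.4·14.3233 = 33.8653.
Var(X) = E[X²] − (E[X])² = 33.8653 − 25 = 8.86533.

8.8653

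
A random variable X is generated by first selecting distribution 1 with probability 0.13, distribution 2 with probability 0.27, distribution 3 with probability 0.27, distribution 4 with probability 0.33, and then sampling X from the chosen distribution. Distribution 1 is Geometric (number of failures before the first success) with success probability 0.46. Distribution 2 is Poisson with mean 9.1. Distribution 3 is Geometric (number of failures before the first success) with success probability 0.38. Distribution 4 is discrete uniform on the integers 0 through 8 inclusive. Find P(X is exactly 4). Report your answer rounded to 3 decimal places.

Conditional on each component, P(X = 4): 1: 0.0391141; 2: 0.0319062; 3: 0.0561501; 4: 0.111111.
By total probability, P(X = 4) = 0.13·0.0391141 + 0.27·0.0319062 + 0.27·0.0561501 + 0.33·0.111111 = 0.0655267.

0.066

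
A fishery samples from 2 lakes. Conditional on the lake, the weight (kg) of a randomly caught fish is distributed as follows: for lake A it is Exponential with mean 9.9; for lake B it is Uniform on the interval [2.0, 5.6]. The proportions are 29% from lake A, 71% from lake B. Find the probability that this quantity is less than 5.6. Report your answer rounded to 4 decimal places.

0.8353

Conditional on each lake, P(X < 5.6): A: 0.432013; B: 1.
By total probability, P(X < 5.6) = 0.29·0.432013 + 0.71·1 = 0.835284.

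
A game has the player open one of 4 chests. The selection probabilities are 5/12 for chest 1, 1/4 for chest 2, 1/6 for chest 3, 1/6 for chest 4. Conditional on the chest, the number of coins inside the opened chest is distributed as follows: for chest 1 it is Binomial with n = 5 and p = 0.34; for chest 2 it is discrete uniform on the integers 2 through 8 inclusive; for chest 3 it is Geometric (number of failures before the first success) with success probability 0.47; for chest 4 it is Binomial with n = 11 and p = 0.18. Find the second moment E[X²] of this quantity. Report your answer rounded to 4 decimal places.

For each component E[X²] = Var + (mean)², giving 1: 4.012; 2: 29; 3: 3.67089; 4: 5.544.
Overall E[X²] = 0.416667·4.012 + 0.25·29 + 0.166667·3.67089 + 0.166667·5.544 = 10.4575.

10.4575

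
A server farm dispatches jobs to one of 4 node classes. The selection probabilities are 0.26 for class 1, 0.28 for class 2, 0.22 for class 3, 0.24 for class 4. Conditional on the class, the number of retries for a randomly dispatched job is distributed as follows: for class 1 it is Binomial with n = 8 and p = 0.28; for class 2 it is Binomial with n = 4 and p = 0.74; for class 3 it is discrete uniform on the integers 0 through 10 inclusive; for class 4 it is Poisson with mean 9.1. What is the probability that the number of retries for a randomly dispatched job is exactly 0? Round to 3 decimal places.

Conditional on each class, P(X = 0): 1: 0.0722204; 2: 0.00456976; 3: 0.0909091; 4: 0.000111666.
By total probability, P(X = 0) = 0.26·0.0722204 + 0.28·0.00456976 + 0.22·0.0909091 + 0.24·0.000111666 = 0.0400836.

0.040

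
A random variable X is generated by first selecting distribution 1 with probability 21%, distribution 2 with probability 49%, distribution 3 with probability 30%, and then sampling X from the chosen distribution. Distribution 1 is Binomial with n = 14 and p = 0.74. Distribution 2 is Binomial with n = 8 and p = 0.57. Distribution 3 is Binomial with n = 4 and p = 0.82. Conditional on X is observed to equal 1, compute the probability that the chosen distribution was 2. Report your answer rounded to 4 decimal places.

Likelihoods P(X=1 | ·): 1: 2.57047e-07; 2: 0.0123949; 3: 0.019129.
Posterior ∝ prior × likelihood. Numerator for 2: 0.49·0.0123949 = 0.00607352.
Normalizing constant: 0.21·2.57047e-07 + 0.49·0.0123949 + 0.3·0.019129 = 0.0118123.
P(2 | observation) = 0.00607352 / 0.0118123 = 0.514171.

0.5142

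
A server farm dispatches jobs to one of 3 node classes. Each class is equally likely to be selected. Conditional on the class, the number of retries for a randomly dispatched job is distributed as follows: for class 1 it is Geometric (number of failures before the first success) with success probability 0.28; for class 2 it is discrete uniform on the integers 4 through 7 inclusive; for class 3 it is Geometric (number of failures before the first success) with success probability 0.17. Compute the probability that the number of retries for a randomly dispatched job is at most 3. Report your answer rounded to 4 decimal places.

Conditional on each class, P(X ≤ 3): 1: 0.731261; 2: 0; 3: 0.525417.
By total probability, P(X ≤ 3) = 0.333333·0.731261 + 0.333333·0 + 0.333333·0.525417 = 0.418893.

0.4189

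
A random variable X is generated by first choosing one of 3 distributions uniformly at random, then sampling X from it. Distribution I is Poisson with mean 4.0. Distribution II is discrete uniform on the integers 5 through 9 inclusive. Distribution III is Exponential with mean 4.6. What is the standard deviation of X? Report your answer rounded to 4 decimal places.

3.2762

Per component, I: μ=4, E[X²]=20; II: μ=7, E[X²]=51; III: μ=4.6, E[X²]=42.32.
E[X] = 0.333333·4 + 0.333333·7 + 0.333333·4.6 = 5.2.
E[X²] = 0.333333·20 + 0.333333·51 + 0.333333·42.32 = 37.7733.
Var(X) = E[X²] − (E[X])² = 37.7733 − 27.04 = 10.7333.
SD(X) = √10.7333 = 3.27618.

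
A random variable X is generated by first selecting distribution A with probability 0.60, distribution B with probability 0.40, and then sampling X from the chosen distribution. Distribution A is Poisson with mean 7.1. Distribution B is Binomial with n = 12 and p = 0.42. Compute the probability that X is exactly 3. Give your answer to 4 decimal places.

Conditional on each component, P(X = 3): A: 0.049219; B: 0.121066.
By total probability, P(X = 3) = 0.6·0.049219 + 0.4·0.121066 = 0.0779578.

0.0780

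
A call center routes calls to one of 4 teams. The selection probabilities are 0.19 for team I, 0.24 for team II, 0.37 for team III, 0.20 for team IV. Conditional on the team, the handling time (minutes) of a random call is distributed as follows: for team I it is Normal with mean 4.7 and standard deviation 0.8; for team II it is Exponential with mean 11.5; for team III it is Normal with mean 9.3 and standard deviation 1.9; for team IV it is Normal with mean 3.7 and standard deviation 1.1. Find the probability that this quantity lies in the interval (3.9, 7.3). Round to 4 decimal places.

0.3423

Conditional on each team, P(3.9 < X < 7.3): I: 0.840768; II: 0.182339; III: 0.144014; IV: 0.42733.
By total probability, P(3.9 < X < 7.3) = 0.19·0.840768 + 0.24·0.182339 + 0.37·0.144014 + 0.2·0.42733 = 0.342258.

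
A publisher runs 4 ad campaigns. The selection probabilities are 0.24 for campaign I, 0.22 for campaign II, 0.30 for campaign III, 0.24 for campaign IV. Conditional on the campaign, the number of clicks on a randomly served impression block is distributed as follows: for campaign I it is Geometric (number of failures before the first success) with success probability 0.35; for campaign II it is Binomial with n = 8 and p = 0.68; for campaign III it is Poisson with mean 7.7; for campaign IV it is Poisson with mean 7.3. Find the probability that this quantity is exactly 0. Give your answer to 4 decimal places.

0.0843

Conditional on each campaign, P(X = 0): I: 0.35; II: 0.000109951; III: 0.000452827; IV: 0.000675539.
By total probability, P(X = 0) = 0.24·0.35 + 0.22·0.000109951 + 0.3·0.000452827 + 0.24·0.000675539 = 0.0843222.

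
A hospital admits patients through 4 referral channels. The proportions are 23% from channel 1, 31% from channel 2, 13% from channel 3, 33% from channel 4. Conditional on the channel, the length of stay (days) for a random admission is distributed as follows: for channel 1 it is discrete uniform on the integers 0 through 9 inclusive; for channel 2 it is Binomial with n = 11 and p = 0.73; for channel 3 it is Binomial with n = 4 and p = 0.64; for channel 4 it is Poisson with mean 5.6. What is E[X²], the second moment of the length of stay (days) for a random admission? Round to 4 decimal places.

For each component E[X²] = Var + (mean)², giving 1: 28.5; 2: 66.649; 3: 7.4752; 4: 36.96.
Overall E[X²] = 0.23·28.5 + 0.31·66.649 + 0.13·7.4752 + 0.33·36.96 = 40.3848.

40.3848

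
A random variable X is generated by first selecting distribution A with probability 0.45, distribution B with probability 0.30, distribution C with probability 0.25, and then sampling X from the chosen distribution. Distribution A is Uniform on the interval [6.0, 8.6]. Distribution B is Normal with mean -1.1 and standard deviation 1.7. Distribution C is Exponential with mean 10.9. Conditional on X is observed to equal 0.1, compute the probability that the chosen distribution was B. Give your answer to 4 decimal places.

Likelihoods f(0.1 | ·): A: 0; B: 0.182921; C: 0.0909053.
Posterior ∝ prior × likelihood. Numerator for B: 0.3·0.182921 = 0.0548763.
Normalizing constant: 0.45·0 + 0.3·0.182921 + 0.25·0.0909053 = 0.0776026.
P(B | observation) = 0.0548763 / 0.0776026 = 0.707145.

0.7071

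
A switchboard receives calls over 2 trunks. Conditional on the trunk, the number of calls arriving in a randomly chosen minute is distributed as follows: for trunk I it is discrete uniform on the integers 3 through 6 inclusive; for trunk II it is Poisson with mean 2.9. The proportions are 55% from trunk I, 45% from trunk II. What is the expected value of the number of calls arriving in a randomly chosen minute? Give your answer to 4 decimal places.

3.7800

Component means — I: 4.5; II: 2.9.
E[X] = 0.55·4.5 + 0.45·2.9 = 3.78.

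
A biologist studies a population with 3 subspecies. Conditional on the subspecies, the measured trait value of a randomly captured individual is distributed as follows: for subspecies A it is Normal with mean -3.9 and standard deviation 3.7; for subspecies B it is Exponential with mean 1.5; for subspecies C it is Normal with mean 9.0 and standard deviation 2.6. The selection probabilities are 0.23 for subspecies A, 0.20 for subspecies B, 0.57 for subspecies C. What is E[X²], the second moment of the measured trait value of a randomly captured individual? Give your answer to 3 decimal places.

For each component E[X²] = Var + (mean)², giving A: 28.9; B: 4.5; C: 87.76.
Overall E[X²] = 0.23·28.9 + 0.2·4.5 + 0.57·87.76 = 57.5702.

57.570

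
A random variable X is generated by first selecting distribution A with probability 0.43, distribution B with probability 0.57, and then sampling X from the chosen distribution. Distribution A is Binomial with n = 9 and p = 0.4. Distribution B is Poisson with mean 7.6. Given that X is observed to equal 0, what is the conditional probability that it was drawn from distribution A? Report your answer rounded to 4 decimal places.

Likelihoods P(X=0 | ·): A: 0.0100777; B: 0.000500451.
Posterior ∝ prior × likelihood. Numerator for A: 0.43·0.0100777 = 0.00433341.
Normalizing constant: 0.43·0.0100777 + 0.57·0.000500451 = 0.00461867.
P(A | observation) = 0.00433341 / 0.00461867 = 0.938238.

0.9382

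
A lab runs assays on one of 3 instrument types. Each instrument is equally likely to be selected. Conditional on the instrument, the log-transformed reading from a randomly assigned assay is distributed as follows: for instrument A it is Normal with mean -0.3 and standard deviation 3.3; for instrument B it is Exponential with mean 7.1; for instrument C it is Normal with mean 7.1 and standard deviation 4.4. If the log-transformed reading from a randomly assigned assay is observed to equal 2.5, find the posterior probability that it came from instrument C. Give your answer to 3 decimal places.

Likelihoods f(2.5 | ·): A: 0.0843463; B: 0.0990424; C: 0.0524954.
Posterior ∝ prior × likelihood. Numerator for C: 0.333333·0.0524954 = 0.0174985.
Normalizing constant: 0.333333·0.0843463 + 0.333333·0.0990424 + 0.333333·0.0524954 = 0.078628.
P(C | observation) = 0.0174985 / 0.078628 = 0.222547.

0.223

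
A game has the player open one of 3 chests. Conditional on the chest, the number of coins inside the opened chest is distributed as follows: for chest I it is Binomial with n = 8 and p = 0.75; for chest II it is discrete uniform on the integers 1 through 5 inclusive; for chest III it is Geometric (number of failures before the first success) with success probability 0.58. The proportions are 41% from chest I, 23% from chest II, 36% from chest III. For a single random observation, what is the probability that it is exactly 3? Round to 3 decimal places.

0.071

Conditional on each chest, P(X = 3): I: 0.0230713; II: 0.2; III: 0.042971.
By total probability, P(X = 3) = 0.41·0.0230713 + 0.23·0.2 + 0.36·0.042971 = 0.0709288.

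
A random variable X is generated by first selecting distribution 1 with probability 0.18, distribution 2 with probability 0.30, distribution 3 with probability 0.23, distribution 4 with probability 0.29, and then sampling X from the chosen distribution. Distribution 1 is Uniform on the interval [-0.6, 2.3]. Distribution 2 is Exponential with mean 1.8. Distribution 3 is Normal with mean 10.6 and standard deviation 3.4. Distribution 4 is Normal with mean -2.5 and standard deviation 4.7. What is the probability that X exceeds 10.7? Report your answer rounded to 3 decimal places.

Conditional on each component, P(X > 10.7): 1: 0; 2: 0.00262036; 3: 0.488268; 4: 0.00248856.
By total probability, P(X > 10.7) = 0.18·0 + 0.3·0.00262036 + 0.23·0.488268 + 0.29·0.00248856 = 0.113809.

0.114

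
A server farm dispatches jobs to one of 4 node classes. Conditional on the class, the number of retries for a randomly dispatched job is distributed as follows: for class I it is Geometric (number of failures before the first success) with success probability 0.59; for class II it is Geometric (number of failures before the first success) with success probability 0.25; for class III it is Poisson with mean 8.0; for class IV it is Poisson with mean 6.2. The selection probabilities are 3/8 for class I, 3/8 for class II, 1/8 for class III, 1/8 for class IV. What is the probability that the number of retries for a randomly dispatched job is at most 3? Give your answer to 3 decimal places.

Conditional on each class, P(X ≤ 3): I: 0.971742; II: 0.683594; III: 0.0423801; IV: 0.134229.
By total probability, P(X ≤ 3) = 0.375·0.971742 + 0.375·0.683594 + 0.125·0.0423801 + 0.125·0.134229 = 0.642827.

0.643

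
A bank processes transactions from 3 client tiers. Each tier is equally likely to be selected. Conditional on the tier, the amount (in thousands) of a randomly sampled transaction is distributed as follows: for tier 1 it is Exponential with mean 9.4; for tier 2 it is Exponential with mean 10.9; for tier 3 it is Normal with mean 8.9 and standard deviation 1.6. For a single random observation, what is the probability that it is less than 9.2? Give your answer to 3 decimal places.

Conditional on each tier, P(X < 9.2): 1: 0.624209; 2: 0.570029; 3: 0.574366.
By total probability, P(X < 9.2) = 0.333333·0.624209 + 0.333333·0.570029 + 0.333333·0.574366 = 0.589535.

0.590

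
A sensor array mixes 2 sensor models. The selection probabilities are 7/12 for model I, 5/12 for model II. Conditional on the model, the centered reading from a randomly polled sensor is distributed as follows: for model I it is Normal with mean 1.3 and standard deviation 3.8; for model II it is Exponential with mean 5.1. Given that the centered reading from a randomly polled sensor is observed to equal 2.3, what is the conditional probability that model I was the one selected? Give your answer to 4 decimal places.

Likelihoods f(2.3 | ·): I: 0.101412; II: 0.124903.
Posterior ∝ prior × likelihood. Numerator for I: 0.583333·0.101412 = 0.0591569.
Normalizing constant: 0.583333·0.101412 + 0.416667·0.124903 = 0.1112.
P(I | observation) = 0.0591569 / 0.1112 = 0.531988.

0.5320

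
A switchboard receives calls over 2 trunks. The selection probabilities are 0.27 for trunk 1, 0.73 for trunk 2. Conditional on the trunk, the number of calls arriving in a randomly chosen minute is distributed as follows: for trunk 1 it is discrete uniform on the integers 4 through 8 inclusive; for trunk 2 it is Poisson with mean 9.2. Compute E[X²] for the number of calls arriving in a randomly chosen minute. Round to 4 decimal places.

78.7632

For each component E[X²] = Var + (mean)², giving 1: 38; 2: 93.84.
Overall E[X²] = 0.27·38 + 0.73·93.84 = 78.7632.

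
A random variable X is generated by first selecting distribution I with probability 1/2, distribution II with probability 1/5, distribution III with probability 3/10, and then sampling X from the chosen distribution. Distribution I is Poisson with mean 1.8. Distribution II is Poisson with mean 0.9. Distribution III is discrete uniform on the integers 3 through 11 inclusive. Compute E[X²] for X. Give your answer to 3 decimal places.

19.562

For each component E[X²] = Var + (mean)², giving I: 5.04; II: 1.71; III: 55.6667.
Overall E[X²] = 0.5·5.04 + 0.2·1.71 + 0.3·55.6667 = 19.562.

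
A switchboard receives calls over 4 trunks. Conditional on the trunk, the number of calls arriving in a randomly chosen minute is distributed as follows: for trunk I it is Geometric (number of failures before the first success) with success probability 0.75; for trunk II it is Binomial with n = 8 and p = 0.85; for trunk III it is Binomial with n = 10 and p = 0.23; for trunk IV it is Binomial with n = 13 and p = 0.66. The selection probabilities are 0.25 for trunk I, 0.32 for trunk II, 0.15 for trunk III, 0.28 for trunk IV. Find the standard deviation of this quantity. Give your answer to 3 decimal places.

3.561

Per component, I: μ=0.333333, E[X²]=0.555556; II: μ=6.8, E[X²]=47.26; III: μ=2.3, E[X²]=7.061; IV: μ=8.58, E[X²]=76.5336.
E[X] = 0.25·0.333333 + 0.32·6.8 + 0.15·2.3 + 0.28·8.58 = 5.00673.
E[X²] = 0.25·0.555556 + 0.32·47.26 + 0.15·7.061 + 0.28·76.5336 = 37.7506.
Var(X) = E[X²] − (E[X])² = 37.7506 − 25.0674 = 12.6833.
SD(X) = √12.6833 = 3.56136.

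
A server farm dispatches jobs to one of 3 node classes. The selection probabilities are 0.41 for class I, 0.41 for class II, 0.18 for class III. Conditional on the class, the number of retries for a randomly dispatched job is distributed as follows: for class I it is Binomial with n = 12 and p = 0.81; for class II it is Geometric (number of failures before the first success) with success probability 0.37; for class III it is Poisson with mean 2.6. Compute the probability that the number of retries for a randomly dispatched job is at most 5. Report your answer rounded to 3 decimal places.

0.557

Conditional on each class, P(X ≤ 5): I: 0.00287084; II: 0.937476; III: 0.950963.
By total probability, P(X ≤ 5) = 0.41·0.00287084 + 0.41·0.937476 + 0.18·0.950963 = 0.556716.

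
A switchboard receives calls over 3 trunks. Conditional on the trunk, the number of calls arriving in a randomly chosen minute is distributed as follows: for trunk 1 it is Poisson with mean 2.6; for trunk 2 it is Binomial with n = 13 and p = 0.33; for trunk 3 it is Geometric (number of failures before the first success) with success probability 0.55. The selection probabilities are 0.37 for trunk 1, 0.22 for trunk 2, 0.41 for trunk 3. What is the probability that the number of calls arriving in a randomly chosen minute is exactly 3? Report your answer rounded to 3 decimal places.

Conditional on each trunk, P(X = 3): 1: 0.217572; 2: 0.187351; 3: 0.0501187.
By total probability, P(X = 3) = 0.37·0.217572 + 0.22·0.187351 + 0.41·0.0501187 = 0.142268.

0.142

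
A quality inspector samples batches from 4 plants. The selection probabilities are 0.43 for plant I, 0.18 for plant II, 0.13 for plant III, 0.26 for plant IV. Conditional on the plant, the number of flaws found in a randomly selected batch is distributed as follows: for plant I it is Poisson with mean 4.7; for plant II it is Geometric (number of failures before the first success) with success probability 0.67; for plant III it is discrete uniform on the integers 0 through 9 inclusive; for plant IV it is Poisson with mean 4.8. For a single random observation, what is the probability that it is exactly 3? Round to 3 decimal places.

Conditional on each plant, P(X = 3): I: 0.157383; II: 0.0240778; III: 0.1; IV: 0.151691.
By total probability, P(X = 3) = 0.43·0.157383 + 0.18·0.0240778 + 0.13·0.1 + 0.26·0.151691 = 0.124448.

0.124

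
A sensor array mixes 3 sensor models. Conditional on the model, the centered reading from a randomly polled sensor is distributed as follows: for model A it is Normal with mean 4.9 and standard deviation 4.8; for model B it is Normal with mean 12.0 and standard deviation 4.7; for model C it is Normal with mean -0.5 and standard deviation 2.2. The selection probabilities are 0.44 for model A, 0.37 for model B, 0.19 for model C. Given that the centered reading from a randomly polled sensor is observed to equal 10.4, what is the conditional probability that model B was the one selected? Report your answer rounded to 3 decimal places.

Likelihoods f(10.4 | ·): A: 0.0431091; B: 0.0801027; C: 8.47346e-07.
Posterior ∝ prior × likelihood. Numerator for B: 0.37·0.0801027 = 0.029638.
Normalizing constant: 0.44·0.0431091 + 0.37·0.0801027 + 0.19·8.47346e-07 = 0.0486062.
P(B | observation) = 0.029638 / 0.0486062 = 0.609758.

0.610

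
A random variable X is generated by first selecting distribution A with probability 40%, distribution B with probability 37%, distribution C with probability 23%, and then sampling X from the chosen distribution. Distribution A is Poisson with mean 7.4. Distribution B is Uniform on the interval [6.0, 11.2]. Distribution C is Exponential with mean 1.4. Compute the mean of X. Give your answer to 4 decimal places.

Component means — A: 7.4; B: 8.6; C: 1.4.
E[X] = 0.4·7.4 + 0.37·8.6 + 0.23·1.4 = 6.464.

6.4640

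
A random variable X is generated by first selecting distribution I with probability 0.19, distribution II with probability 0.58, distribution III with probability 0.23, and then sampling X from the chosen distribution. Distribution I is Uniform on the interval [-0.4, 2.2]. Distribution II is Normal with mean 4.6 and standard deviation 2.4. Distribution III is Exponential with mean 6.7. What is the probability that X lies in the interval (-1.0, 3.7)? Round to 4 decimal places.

0.4871

Conditional on each component, P(-1.0 < X < 3.7): I: 1; II: 0.344015; III: 0.42434.
By total probability, P(-1.0 < X < 3.7) = 0.19·1 + 0.58·0.344015 + 0.23·0.42434 = 0.487127.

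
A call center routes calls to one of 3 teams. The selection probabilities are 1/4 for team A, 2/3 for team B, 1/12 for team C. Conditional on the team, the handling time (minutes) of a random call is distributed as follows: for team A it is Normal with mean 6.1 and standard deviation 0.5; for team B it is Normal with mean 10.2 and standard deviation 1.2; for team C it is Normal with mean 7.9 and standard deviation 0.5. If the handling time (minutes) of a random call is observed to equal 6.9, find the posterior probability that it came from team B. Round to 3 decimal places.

Likelihoods f(6.9 | ·): A: 0.221842; B: 0.00757797; C: 0.107982.
Posterior ∝ prior × likelihood. Numerator for B: 0.666667·0.00757797 = 0.00505198.
Normalizing constant: 0.25·0.221842 + 0.666667·0.00757797 + 0.0833333·0.107982 = 0.0695109.
P(B | observation) = 0.00505198 / 0.0695109 = 0.072679.

0.073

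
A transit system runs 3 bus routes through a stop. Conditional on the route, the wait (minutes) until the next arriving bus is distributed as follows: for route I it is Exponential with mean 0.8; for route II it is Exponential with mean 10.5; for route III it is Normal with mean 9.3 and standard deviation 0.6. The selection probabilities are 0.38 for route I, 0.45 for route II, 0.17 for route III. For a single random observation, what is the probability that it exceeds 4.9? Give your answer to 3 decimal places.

Conditional on each route, P(X > 4.9): I: 0.00218749; II: 0.627089; III: 1.
By total probability, P(X > 4.9) = 0.38·0.00218749 + 0.45·0.627089 + 0.17·1 = 0.453021.

0.453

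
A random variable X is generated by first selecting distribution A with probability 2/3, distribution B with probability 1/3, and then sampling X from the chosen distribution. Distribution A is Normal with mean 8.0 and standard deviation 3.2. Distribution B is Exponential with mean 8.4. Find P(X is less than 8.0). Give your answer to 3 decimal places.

Conditional on each component, P(X < 8.0): A: 0.5; B: 0.614179.
By total probability, P(X < 8.0) = 0.666667·0.5 + 0.333333·0.614179 = 0.53806.

0.538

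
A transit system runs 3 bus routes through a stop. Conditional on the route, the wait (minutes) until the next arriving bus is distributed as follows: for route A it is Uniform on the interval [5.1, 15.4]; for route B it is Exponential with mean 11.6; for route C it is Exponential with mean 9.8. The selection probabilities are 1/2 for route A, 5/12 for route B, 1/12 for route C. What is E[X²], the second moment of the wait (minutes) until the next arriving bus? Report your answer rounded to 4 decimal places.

185.0917

For each component E[X²] = Var + (mean)², giving A: 113.903; B: 269.12; C: 192.08.
Overall E[X²] = 0.5·113.903 + 0.416667·269.12 + 0.0833333·192.08 = 185.092.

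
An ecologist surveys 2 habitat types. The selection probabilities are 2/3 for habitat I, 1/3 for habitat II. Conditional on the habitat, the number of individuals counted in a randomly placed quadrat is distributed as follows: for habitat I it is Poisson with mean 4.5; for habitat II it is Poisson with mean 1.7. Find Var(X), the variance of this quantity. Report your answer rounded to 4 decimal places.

Per component, I: μ=4.5, E[X²]=24.75; II: μ=1.7, E[X²]=4.59.
E[X] = 0.666667·4.5 + 0.333333·1.7 = 3.56667.
E[X²] = 0.666667·24.75 + 0.333333·4.59 = 18.03.
Var(X) = E[X²] − (E[X])² = 18.03 − 12.7211 = 5.30889.

5.3089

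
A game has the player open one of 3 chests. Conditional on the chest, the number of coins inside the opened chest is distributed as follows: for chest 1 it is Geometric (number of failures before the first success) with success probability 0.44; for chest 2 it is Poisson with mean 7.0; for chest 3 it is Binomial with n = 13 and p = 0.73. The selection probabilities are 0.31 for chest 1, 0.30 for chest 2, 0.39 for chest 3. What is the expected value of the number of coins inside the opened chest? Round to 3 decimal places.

Component means — 1: 1.27273; 2: 7; 3: 9.49.
E[X] = 0.31·1.27273 + 0.3·7 + 0.39·9.49 = 6.19565.

6.196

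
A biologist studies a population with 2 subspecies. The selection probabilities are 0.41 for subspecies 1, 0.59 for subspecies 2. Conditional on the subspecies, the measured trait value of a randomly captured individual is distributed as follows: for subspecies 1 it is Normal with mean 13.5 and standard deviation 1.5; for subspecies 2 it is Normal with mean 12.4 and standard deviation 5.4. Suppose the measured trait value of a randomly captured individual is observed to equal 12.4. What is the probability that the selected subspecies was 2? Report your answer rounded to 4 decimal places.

Likelihoods f(12.4 | ·): 1: 0.203255; 2: 0.0738782.
Posterior ∝ prior × likelihood. Numerator for 2: 0.59·0.0738782 = 0.0435881.
Normalizing constant: 0.41·0.203255 + 0.59·0.0738782 = 0.126923.
P(2 | observation) = 0.0435881 / 0.126923 = 0.343422.

0.3434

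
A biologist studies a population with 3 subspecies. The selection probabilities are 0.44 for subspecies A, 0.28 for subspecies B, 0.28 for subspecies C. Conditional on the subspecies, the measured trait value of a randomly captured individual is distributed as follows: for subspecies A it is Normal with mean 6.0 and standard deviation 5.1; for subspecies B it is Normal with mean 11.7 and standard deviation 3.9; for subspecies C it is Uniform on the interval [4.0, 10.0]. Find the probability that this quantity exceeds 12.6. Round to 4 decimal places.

Conditional on each subspecies, P(X > 12.6): A: 0.0978124; B: 0.408747; C: 0.
By total probability, P(X > 12.6) = 0.44·0.0978124 + 0.28·0.408747 + 0.28·0 = 0.157487.

0.1575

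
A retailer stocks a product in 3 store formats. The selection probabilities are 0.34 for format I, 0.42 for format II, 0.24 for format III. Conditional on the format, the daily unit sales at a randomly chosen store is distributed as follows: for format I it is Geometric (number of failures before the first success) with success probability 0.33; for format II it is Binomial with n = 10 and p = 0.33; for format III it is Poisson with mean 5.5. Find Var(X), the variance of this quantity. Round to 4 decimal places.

6.0409

Per component, I: μ=2.0303, E[X²]=10.2746; II: μ=3.3, E[X²]=13.101; III: μ=5.5, E[X²]=35.75.
E[X] = 0.34·2.0303 + 0.42·3.3 + 0.24·5.5 = 3.3963.
E[X²] = 0.34·10.2746 + 0.42·13.101 + 0.24·35.75 = 17.5758.
Var(X) = E[X²] − (E[X])² = 17.5758 − 11.5349 = 6.0409.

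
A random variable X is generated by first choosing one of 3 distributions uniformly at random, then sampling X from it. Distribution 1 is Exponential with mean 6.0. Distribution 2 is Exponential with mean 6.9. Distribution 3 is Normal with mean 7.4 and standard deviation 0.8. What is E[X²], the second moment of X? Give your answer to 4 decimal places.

74.2067

For each component E[X²] = Var + (mean)², giving 1: 72; 2: 95.22; 3: 55.4.
Overall E[X²] = 0.333333·72 + 0.333333·95.22 + 0.333333·55.4 = 74.2067.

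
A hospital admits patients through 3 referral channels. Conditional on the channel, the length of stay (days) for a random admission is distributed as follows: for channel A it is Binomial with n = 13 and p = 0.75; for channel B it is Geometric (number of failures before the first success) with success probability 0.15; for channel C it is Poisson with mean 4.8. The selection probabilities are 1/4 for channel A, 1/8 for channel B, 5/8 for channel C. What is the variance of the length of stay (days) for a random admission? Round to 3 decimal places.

Per component, A: μ=9.75, E[X²]=97.5; B: μ=5.66667, E[X²]=69.8889; C: μ=4.8, E[X²]=27.84.
E[X] = 0.25·9.75 + 0.125·5.66667 + 0.625·4.8 = 6.14583.
E[X²] = 0.25·97.5 + 0.125·69.8889 + 0.625·27.84 = 50.5111.
Var(X) = E[X²] − (E[X])² = 50.5111 − 37.7713 = 12.7398.

12.740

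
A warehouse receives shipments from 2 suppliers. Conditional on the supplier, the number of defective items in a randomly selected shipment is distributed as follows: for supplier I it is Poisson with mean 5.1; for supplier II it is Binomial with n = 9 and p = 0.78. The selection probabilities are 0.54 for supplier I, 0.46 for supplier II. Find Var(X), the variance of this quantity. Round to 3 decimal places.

Per component, I: μ=5.1, E[X²]=31.11; II: μ=7.02, E[X²]=50.8248.
E[X] = 0.54·5.1 + 0.46·7.02 = 5.9832.
E[X²] = 0.54·31.11 + 0.46·50.8248 = 40.1788.
Var(X) = E[X²] − (E[X])² = 40.1788 − 35.7987 = 4.38013.

4.380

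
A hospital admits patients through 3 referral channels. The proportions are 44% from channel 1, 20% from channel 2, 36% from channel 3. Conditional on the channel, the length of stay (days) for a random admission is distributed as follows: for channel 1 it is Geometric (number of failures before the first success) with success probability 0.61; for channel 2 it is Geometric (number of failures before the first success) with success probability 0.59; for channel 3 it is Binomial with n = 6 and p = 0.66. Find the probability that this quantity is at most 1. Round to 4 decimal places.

Conditional on each channel, P(X ≤ 1): 1: 0.8479; 2: 0.8319; 3: 0.0195372.
By total probability, P(X ≤ 1) = 0.44·0.8479 + 0.2·0.8319 + 0.36·0.0195372 = 0.546489.

0.5465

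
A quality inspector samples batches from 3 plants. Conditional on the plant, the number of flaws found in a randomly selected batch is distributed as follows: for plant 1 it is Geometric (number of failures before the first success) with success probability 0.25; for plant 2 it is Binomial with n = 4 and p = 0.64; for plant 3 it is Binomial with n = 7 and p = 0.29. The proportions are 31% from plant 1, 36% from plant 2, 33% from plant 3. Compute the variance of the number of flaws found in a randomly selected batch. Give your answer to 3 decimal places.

Per component, 1: μ=3, E[X²]=21; 2: μ=2.56, E[X²]=7.4752; 3: μ=2.03, E[X²]=5.5622.
E[X] = 0.31·3 + 0.36·2.56 + 0.33·2.03 = 2.5215.
E[X²] = 0.31·21 + 0.36·7.4752 + 0.33·5.5622 = 11.0366.
Var(X) = E[X²] − (E[X])² = 11.0366 − 6.35796 = 4.67864.

4.679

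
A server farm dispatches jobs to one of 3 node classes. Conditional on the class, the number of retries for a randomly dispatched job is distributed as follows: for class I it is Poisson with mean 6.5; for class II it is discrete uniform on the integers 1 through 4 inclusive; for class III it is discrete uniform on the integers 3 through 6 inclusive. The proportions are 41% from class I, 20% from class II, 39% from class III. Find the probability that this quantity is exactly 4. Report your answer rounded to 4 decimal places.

0.1933

Conditional on each class, P(X = 4): I: 0.111822; II: 0.25; III: 0.25.
By total probability, P(X = 4) = 0.41·0.111822 + 0.2·0.25 + 0.39·0.25 = 0.193347.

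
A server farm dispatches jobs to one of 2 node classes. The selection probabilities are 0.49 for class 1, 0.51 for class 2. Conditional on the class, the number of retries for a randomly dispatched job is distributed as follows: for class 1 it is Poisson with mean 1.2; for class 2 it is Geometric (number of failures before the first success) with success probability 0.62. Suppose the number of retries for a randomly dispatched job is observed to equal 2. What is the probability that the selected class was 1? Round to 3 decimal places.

0.699

Likelihoods P(X=2 | ·): 1: 0.21686; 2: 0.089528.
Posterior ∝ prior × likelihood. Numerator for 1: 0.49·0.21686 = 0.106261.
Normalizing constant: 0.49·0.21686 + 0.51·0.089528 = 0.151921.
P(1 | observation) = 0.106261 / 0.151921 = 0.699453.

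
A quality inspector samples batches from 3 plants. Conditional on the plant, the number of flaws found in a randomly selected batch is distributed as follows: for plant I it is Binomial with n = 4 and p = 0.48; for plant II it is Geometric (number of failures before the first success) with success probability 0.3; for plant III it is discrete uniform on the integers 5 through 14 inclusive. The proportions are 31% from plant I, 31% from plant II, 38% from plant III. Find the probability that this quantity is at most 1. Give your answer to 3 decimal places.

0.264

Conditional on each plant, P(X ≤ 1): I: 0.343084; II: 0.51; III: 0.
By total probability, P(X ≤ 1) = 0.31·0.343084 + 0.31·0.51 + 0.38·0 = 0.264456.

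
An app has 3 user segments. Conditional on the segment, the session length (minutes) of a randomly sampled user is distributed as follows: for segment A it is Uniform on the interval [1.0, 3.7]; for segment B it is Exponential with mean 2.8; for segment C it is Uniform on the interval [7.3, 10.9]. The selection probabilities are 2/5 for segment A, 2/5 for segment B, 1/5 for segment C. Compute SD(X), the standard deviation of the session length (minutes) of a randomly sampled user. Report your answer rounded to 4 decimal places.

Per component, A: μ=2.35, E[X²]=6.13; B: μ=2.8, E[X²]=15.68; C: μ=9.1, E[X²]=83.89.
E[X] = 0.4·2.35 + 0.4·2.8 + 0.2·9.1 = 3.88.
E[X²] = 0.4·6.13 + 0.4·15.68 + 0.2·83.89 = 25.502.
Var(X) = E[X²] − (E[X])² = 25.502 − 15.0544 = 10.4476.
SD(X) = √10.4476 = 3.23227.

3.2323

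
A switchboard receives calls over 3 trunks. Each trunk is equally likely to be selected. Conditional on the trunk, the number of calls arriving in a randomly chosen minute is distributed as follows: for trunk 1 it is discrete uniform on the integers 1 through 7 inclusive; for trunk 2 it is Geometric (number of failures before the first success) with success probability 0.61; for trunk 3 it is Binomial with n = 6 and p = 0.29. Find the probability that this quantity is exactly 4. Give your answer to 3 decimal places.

Conditional on each trunk, P(X = 4): 1: 0.142857; 2: 0.014112; 3: 0.0534811.
By total probability, P(X = 4) = 0.333333·0.142857 + 0.333333·0.014112 + 0.333333·0.0534811 = 0.0701501.

0.070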